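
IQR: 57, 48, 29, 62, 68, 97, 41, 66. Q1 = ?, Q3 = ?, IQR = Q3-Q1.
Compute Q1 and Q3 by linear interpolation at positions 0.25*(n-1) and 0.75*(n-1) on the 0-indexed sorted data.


Sorted: 29, 41, 48, 57, 62, 66, 68, 97
Q1 (25th %ile) = 46.2500
Q3 (75th %ile) = 66.5000
IQR = 66.5000 - 46.2500 = 20.2500

IQR = 20.2500


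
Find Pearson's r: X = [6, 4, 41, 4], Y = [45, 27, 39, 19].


Mean X = 13.7500, Mean Y = 32.5000
SD X = 15.753968, SD Y = 10.136567
Cov = 66.375000
r = 66.375000/(15.753968*10.136567) = 0.4156

r = 0.4156


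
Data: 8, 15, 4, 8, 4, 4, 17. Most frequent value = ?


Frequencies: 4:3, 8:2, 15:1, 17:1
Max frequency = 3
Mode = 4

Mode = 4


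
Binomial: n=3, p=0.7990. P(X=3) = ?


C(3,3) = 1
p^3 = 0.510082
(1-p)^0 = 1.000000
P = 1 * 0.510082 * 1.000000 = 0.5101

P(X=3) = 0.5101


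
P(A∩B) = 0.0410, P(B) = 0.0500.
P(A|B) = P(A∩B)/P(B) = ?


P(A|B) = 0.0410/0.0500 = 0.8200

P(A|B) = 0.8200


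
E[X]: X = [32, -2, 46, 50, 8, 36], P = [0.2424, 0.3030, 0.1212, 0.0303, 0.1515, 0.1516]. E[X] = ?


E[X] = 32*0.2424 - 2*0.3030 + 46*0.1212 + 50*0.0303 + 8*0.1515 + 36*0.1516
= 7.7568 - 0.6060 + 5.5752 + 1.5150 + 1.2120 + 5.4576
= 20.9106

E[X] = 20.9106


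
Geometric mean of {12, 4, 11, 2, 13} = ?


Product = 12 × 4 × 11 × 2 × 13 = 13728
GM = 13728^(1/5) = 6.7224

GM = 6.7224


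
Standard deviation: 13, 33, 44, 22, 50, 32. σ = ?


Mean = 32.3333
Variance = 154.8889
SD = sqrt(154.8889) = 12.4454

SD = 12.4454


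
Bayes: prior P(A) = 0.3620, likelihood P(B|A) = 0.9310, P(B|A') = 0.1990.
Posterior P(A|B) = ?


P(B) = P(B|A)*P(A) + P(B|A')*P(A')
= 0.9310*0.3620 + 0.1990*0.6380
= 0.337022 + 0.126962 = 0.463984
P(A|B) = 0.337022/0.463984 = 0.7264

P(A|B) = 0.7264


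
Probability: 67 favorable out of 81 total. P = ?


P = 67/81 = 0.8272

P = 0.8272


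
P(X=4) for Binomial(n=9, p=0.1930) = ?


C(9,4) = 126
p^4 = 0.001387
(1-p)^5 = 0.342269
P = 126 * 0.001387 * 0.342269 = 0.0598

P(X=4) = 0.0598


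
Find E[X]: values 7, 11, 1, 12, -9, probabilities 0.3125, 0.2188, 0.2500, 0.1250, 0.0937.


E[X] = 7*0.3125 + 11*0.2188 + 1*0.2500 + 12*0.1250 - 9*0.0937
= 2.1875 + 2.4068 + 0.2500 + 1.5000 - 0.8433
= 5.5010

E[X] = 5.5010


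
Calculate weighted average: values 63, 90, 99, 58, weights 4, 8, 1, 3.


Numerator = 63*4 + 90*8 + 99*1 + 58*3 = 1245
Denominator = 4 + 8 + 1 + 3 = 16
WM = 1245/16 = 77.8125

WM = 77.8125


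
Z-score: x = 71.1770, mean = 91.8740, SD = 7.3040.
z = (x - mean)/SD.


z = (71.1770 - 91.8740)/7.3040
= -20.6970/7.3040
= -2.8337

z = -2.8337


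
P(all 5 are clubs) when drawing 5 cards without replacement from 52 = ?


P(all clubs) = (13/52) × (12/51) × (11/50) × (10/49) × (9/48)
= 0.0005

P = 0.0005


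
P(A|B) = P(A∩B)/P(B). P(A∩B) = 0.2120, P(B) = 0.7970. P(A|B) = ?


P(A|B) = 0.2120/0.7970 = 0.2660

P(A|B) = 0.2660


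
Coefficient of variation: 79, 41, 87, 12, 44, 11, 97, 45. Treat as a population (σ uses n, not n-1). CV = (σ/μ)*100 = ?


Mean = 52.0000
SD = 30.6064
CV = (30.6064/52.0000)*100 = 58.8584%

CV = 58.8584%


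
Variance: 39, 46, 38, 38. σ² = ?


Mean = 40.2500
Squared deviations: 1.5625, 33.0625, 5.0625, 5.0625
Sum = 44.7500
Variance = 44.7500/4 = 11.1875

Variance = 11.1875


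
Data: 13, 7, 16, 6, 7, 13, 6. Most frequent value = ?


Frequencies: 6:2, 7:2, 13:2, 16:1
Max frequency = 2
Mode = 6, 7, 13

Mode = 6, 7, 13


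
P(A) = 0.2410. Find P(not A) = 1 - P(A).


P(not A) = 1 - 0.2410 = 0.7590

P(not A) = 0.7590


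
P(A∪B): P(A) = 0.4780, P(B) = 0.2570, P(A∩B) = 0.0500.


P(A∪B) = 0.4780 + 0.2570 - 0.0500
= 0.7350 - 0.0500
= 0.6850

P(A∪B) = 0.6850


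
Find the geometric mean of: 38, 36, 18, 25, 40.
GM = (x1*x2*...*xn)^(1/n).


Product = 38 × 36 × 18 × 25 × 40 = 24624000
GM = 24624000^(1/5) = 30.0796

GM = 30.0796


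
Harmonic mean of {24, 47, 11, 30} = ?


Sum of reciprocals = 1/24 + 1/47 + 1/11 + 1/30 = 0.187186
HM = 4/0.187186 = 21.3692

HM = 21.3692


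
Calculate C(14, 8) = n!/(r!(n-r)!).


C(14,8) = 14!/(8! × 6!)
= 87178291200/(40320 × 720)
= 3003

C(14,8) = 3003


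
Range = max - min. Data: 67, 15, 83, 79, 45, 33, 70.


Max = 83, Min = 15
Range = 83 - 15 = 68

Range = 68


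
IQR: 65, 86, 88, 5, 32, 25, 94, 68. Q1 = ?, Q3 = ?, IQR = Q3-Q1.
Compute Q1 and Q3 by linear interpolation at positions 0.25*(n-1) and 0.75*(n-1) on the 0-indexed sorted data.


Sorted: 5, 25, 32, 65, 68, 86, 88, 94
Q1 (25th %ile) = 30.2500
Q3 (75th %ile) = 86.5000
IQR = 86.5000 - 30.2500 = 56.2500

IQR = 56.2500


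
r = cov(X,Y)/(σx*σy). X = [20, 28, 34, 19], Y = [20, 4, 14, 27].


Mean X = 25.2500, Mean Y = 16.2500
SD X = 6.139015, SD Y = 8.437269
Cov = -35.062500
r = -35.062500/(6.139015*8.437269) = -0.6769

r = -0.6769


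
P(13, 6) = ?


P(13,6) = 13!/7!
= 6227020800/5040
= 1235520

P(13,6) = 1235520


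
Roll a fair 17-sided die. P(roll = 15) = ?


Favorable outcomes (roll = 15): 1
Total outcomes = 17
P = 1/17 = 0.0588

P = 0.0588


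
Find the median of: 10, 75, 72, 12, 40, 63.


Sorted: 10, 12, 40, 63, 72, 75
n = 6 (even)
Middle values: 40 and 63
Median = (40+63)/2 = 51.5000

Median = 51.5000


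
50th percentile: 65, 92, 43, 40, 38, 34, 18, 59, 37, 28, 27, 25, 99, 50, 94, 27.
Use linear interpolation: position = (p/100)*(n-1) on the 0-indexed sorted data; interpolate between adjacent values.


Sorted: 18, 25, 27, 27, 28, 34, 37, 38, 40, 43, 50, 59, 65, 92, 94, 99
n = 16
Index = 50/100 * 15 = 7.5000
Lower = data[7] = 38, Upper = data[8] = 40
P50 = 38 + 0.5000*(2) = 39.0000

P50 = 39.0000


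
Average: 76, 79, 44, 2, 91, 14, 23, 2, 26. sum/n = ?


Sum = 76 + 79 + 44 + 2 + 91 + 14 + 23 + 2 + 26 = 357
n = 9
Mean = 357/9 = 39.6667

Mean = 39.6667


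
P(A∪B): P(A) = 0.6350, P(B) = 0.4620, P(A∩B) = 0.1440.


P(A∪B) = 0.6350 + 0.4620 - 0.1440
= 1.0970 - 0.1440
= 0.9530

P(A∪B) = 0.9530


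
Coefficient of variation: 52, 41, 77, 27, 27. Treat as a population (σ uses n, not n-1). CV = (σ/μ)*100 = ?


Mean = 44.8000
SD = 18.6376
CV = (18.6376/44.8000)*100 = 41.6018%

CV = 41.6018%


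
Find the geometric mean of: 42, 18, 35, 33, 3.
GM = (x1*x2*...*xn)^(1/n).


Product = 42 × 18 × 35 × 33 × 3 = 2619540
GM = 2619540^(1/5) = 19.2152

GM = 19.2152


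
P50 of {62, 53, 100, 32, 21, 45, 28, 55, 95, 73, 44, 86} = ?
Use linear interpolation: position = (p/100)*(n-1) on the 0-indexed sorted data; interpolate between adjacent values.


Sorted: 21, 28, 32, 44, 45, 53, 55, 62, 73, 86, 95, 100
n = 12
Index = 50/100 * 11 = 5.5000
Lower = data[5] = 53, Upper = data[6] = 55
P50 = 53 + 0.5000*(2) = 54.0000

P50 = 54.0000


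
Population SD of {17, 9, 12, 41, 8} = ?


Mean = 17.4000
Variance = 149.0400
SD = sqrt(149.0400) = 12.2082

SD = 12.2082


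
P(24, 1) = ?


P(24,1) = 24!/23!
= 620448401733239439360000/25852016738884976640000
= 24

P(24,1) = 24


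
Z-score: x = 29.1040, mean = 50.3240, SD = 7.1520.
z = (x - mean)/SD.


z = (29.1040 - 50.3240)/7.1520
= -21.2200/7.1520
= -2.9670

z = -2.9670


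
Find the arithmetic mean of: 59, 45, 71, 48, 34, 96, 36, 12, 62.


Sum = 59 + 45 + 71 + 48 + 34 + 96 + 36 + 12 + 62 = 463
n = 9
Mean = 463/9 = 51.4444

Mean = 51.4444


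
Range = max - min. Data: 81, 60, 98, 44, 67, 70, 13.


Max = 98, Min = 13
Range = 98 - 13 = 85

Range = 85


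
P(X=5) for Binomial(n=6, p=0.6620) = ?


C(6,5) = 6
p^5 = 0.127142
(1-p)^1 = 0.338000
P = 6 * 0.127142 * 0.338000 = 0.2578

P(X=5) = 0.2578


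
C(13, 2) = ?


C(13,2) = 13!/(2! × 11!)
= 6227020800/(2 × 39916800)
= 78

C(13,2) = 78


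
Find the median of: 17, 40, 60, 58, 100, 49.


Sorted: 17, 40, 49, 58, 60, 100
n = 6 (even)
Middle values: 49 and 58
Median = (49+58)/2 = 53.5000

Median = 53.5000


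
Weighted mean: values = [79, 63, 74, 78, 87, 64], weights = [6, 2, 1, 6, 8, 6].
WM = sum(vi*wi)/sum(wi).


Numerator = 79*6 + 63*2 + 74*1 + 78*6 + 87*8 + 64*6 = 2222
Denominator = 6 + 2 + 1 + 6 + 8 + 6 = 29
WM = 2222/29 = 76.6207

WM = 76.6207


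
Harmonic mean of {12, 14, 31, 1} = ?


Sum of reciprocals = 1/12 + 1/14 + 1/31 + 1/1 = 1.187020
HM = 4/1.187020 = 3.3698

HM = 3.3698


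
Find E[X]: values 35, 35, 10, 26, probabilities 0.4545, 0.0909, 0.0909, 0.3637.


E[X] = 35*0.4545 + 35*0.0909 + 10*0.0909 + 26*0.3637
= 15.9075 + 3.1815 + 0.9090 + 9.4562
= 29.4542

E[X] = 29.4542


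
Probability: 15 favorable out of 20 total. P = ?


P = 15/20 = 0.7500

P = 0.7500


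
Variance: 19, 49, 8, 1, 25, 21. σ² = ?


Mean = 20.5000
Squared deviations: 2.2500, 812.2500, 156.2500, 380.2500, 20.2500, 0.2500
Sum = 1371.5000
Variance = 1371.5000/6 = 228.5833

Variance = 228.5833


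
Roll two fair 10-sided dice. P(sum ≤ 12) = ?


Total outcomes = 10×10 = 100
Favorable (sum ≤ 12): 64
P = 64/100 = 0.6400

P = 0.6400


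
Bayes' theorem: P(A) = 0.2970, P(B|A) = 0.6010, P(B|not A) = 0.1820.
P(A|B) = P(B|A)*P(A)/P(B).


P(B) = P(B|A)*P(A) + P(B|A')*P(A')
= 0.6010*0.2970 + 0.1820*0.7030
= 0.178497 + 0.127946 = 0.306443
P(A|B) = 0.178497/0.306443 = 0.5825

P(A|B) = 0.5825


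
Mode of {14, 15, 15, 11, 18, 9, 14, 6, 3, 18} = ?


Frequencies: 3:1, 6:1, 9:1, 11:1, 14:2, 15:2, 18:2
Max frequency = 2
Mode = 14, 15, 18

Mode = 14, 15, 18


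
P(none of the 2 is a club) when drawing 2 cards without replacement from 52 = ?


P(no clubs) = (39/52) × (38/51)
= 0.5588

P = 0.5588


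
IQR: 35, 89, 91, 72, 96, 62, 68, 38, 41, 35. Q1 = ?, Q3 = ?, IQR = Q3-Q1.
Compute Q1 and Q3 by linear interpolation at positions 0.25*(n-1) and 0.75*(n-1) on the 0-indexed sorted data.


Sorted: 35, 35, 38, 41, 62, 68, 72, 89, 91, 96
Q1 (25th %ile) = 38.7500
Q3 (75th %ile) = 84.7500
IQR = 84.7500 - 38.7500 = 46.0000

IQR = 46.0000


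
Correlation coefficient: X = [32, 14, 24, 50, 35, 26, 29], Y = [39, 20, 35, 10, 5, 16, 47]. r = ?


Mean X = 30.0000, Mean Y = 24.5714
SD X = 10.267842, SD Y = 14.685825
Cov = -48.285714
r = -48.285714/(10.267842*14.685825) = -0.3202

r = -0.3202


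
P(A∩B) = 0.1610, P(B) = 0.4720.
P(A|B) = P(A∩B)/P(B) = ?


P(A|B) = 0.1610/0.4720 = 0.3411

P(A|B) = 0.3411


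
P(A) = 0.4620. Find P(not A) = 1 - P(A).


P(not A) = 1 - 0.4620 = 0.5380

P(not A) = 0.5380


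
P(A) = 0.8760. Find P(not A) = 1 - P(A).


P(not A) = 1 - 0.8760 = 0.1240

P(not A) = 0.1240


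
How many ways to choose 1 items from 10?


C(10,1) = 10!/(1! × 9!)
= 3628800/(1 × 362880)
= 10

C(10,1) = 10


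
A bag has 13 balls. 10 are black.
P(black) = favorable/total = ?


P = 10/13 = 0.7692

P = 0.7692


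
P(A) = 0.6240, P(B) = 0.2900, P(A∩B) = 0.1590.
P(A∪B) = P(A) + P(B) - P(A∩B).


P(A∪B) = 0.6240 + 0.2900 - 0.1590
= 0.9140 - 0.1590
= 0.7550

P(A∪B) = 0.7550


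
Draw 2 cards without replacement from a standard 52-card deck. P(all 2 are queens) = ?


P(all queens) = (4/52) × (3/51)
= 0.0045

P = 0.0045


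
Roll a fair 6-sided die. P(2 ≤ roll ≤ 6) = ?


Favorable outcomes (2 ≤ roll ≤ 6): 5
Total outcomes = 6
P = 5/6 = 0.8333

P = 0.8333


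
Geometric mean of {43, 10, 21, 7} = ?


Product = 43 × 10 × 21 × 7 = 63210
GM = 63210^(1/4) = 15.8561

GM = 15.8561


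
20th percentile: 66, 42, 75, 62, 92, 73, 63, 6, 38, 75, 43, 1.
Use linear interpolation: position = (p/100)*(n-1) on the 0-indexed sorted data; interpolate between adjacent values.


Sorted: 1, 6, 38, 42, 43, 62, 63, 66, 73, 75, 75, 92
n = 12
Index = 20/100 * 11 = 2.2000
Lower = data[2] = 38, Upper = data[3] = 42
P20 = 38 + 0.2000*(4) = 38.8000

P20 = 38.8000


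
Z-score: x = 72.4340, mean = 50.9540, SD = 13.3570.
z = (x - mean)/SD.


z = (72.4340 - 50.9540)/13.3570
= 21.4800/13.3570
= 1.6081

z = 1.6081


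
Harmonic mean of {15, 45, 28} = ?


Sum of reciprocals = 1/15 + 1/45 + 1/28 = 0.124603
HM = 3/0.124603 = 24.0764

HM = 24.0764


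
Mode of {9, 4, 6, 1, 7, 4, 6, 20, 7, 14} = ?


Frequencies: 1:1, 4:2, 6:2, 7:2, 9:1, 14:1, 20:1
Max frequency = 2
Mode = 4, 6, 7

Mode = 4, 6, 7


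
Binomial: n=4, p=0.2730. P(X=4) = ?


C(4,4) = 1
p^4 = 0.005555
(1-p)^0 = 1.000000
P = 1 * 0.005555 * 1.000000 = 0.0056

P(X=4) = 0.0056


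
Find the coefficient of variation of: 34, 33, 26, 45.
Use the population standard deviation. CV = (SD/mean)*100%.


Mean = 34.5000
SD = 6.8007
CV = (6.8007/34.5000)*100 = 19.7123%

CV = 19.7123%


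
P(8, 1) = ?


P(8,1) = 8!/7!
= 40320/5040
= 8

P(8,1) = 8


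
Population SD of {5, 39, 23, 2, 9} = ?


Mean = 15.6000
Variance = 188.6400
SD = sqrt(188.6400) = 13.7346

SD = 13.7346


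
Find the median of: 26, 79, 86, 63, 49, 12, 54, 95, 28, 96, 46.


Sorted: 12, 26, 28, 46, 49, 54, 63, 79, 86, 95, 96
n = 11 (odd)
Middle value = 54

Median = 54


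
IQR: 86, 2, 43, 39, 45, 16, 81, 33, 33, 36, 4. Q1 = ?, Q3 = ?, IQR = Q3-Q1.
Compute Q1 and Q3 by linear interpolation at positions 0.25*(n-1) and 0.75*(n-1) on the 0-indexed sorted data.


Sorted: 2, 4, 16, 33, 33, 36, 39, 43, 45, 81, 86
Q1 (25th %ile) = 24.5000
Q3 (75th %ile) = 44.0000
IQR = 44.0000 - 24.5000 = 19.5000

IQR = 19.5000


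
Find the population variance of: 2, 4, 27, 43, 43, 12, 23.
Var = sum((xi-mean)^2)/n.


Mean = 22.0000
Squared deviations: 400.0000, 324.0000, 25.0000, 441.0000, 441.0000, 100.0000, 1.0000
Sum = 1732.0000
Variance = 1732.0000/7 = 247.4286

Variance = 247.4286


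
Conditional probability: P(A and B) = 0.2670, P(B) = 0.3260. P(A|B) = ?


P(A|B) = 0.2670/0.3260 = 0.8190

P(A|B) = 0.8190


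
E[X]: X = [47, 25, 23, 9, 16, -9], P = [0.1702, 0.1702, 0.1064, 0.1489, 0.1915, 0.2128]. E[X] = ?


E[X] = 47*0.1702 + 25*0.1702 + 23*0.1064 + 9*0.1489 + 16*0.1915 - 9*0.2128
= 7.9994 + 4.2550 + 2.4472 + 1.3401 + 3.0640 - 1.9152
= 17.1905

E[X] = 17.1905


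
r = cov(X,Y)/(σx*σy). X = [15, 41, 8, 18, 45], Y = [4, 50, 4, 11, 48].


Mean X = 25.4000, Mean Y = 23.4000
SD X = 14.786480, SD Y = 21.067511
Cov = 305.640000
r = 305.640000/(14.786480*21.067511) = 0.9811

r = 0.9811


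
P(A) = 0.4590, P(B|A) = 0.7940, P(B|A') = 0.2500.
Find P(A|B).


P(B) = P(B|A)*P(A) + P(B|A')*P(A')
= 0.7940*0.4590 + 0.2500*0.5410
= 0.364446 + 0.135250 = 0.499696
P(A|B) = 0.364446/0.499696 = 0.7293

P(A|B) = 0.7293


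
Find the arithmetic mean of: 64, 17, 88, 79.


Sum = 64 + 17 + 88 + 79 = 248
n = 4
Mean = 248/4 = 62.0000

Mean = 62.0000


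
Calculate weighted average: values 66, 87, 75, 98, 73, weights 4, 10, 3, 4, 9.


Numerator = 66*4 + 87*10 + 75*3 + 98*4 + 73*9 = 2408
Denominator = 4 + 10 + 3 + 4 + 9 = 30
WM = 2408/30 = 80.2667

WM = 80.2667


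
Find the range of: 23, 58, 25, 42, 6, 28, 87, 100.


Max = 100, Min = 6
Range = 100 - 6 = 94

Range = 94


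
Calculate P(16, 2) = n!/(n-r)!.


P(16,2) = 16!/14!
= 20922789888000/87178291200
= 240

P(16,2) = 240


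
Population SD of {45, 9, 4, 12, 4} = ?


Mean = 14.8000
Variance = 237.3600
SD = sqrt(237.3600) = 15.4065

SD = 15.4065


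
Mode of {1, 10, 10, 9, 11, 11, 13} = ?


Frequencies: 1:1, 9:1, 10:2, 11:2, 13:1
Max frequency = 2
Mode = 10, 11

Mode = 10, 11


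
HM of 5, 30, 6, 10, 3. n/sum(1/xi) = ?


Sum of reciprocals = 1/5 + 1/30 + 1/6 + 1/10 + 1/3 = 0.833333
HM = 5/0.833333 = 6.0000

HM = 6.0000


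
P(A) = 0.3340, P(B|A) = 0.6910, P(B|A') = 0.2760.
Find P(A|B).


P(B) = P(B|A)*P(A) + P(B|A')*P(A')
= 0.6910*0.3340 + 0.2760*0.6660
= 0.230794 + 0.183816 = 0.414610
P(A|B) = 0.230794/0.414610 = 0.5567

P(A|B) = 0.5567


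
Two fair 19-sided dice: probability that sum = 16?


Total outcomes = 19×19 = 361
Favorable (sum = 16): 15
P = 15/361 = 0.0416

P = 0.0416


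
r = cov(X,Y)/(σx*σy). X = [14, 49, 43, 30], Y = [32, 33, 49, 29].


Mean X = 34.0000, Mean Y = 35.7500
SD X = 13.435029, SD Y = 7.790218
Cov = 45.000000
r = 45.000000/(13.435029*7.790218) = 0.4300

r = 0.4300


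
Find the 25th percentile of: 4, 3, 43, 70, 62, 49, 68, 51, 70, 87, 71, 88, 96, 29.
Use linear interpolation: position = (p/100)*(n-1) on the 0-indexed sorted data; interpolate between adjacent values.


Sorted: 3, 4, 29, 43, 49, 51, 62, 68, 70, 70, 71, 87, 88, 96
n = 14
Index = 25/100 * 13 = 3.2500
Lower = data[3] = 43, Upper = data[4] = 49
P25 = 43 + 0.2500*(6) = 44.5000

P25 = 44.5000


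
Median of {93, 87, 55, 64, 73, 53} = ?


Sorted: 53, 55, 64, 73, 87, 93
n = 6 (even)
Middle values: 64 and 73
Median = (64+73)/2 = 68.5000

Median = 68.5000


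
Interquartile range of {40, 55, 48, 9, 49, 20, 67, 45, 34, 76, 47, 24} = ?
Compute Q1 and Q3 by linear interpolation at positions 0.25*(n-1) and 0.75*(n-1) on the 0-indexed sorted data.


Sorted: 9, 20, 24, 34, 40, 45, 47, 48, 49, 55, 67, 76
Q1 (25th %ile) = 31.5000
Q3 (75th %ile) = 50.5000
IQR = 50.5000 - 31.5000 = 19.0000

IQR = 19.0000


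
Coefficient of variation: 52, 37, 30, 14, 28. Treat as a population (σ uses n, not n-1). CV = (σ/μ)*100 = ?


Mean = 32.2000
SD = 12.4000
CV = (12.4000/32.2000)*100 = 38.5093%

CV = 38.5093%


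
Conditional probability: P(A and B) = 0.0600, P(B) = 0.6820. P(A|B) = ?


P(A|B) = 0.0600/0.6820 = 0.0880

P(A|B) = 0.0880


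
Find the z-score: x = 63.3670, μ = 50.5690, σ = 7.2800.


z = (63.3670 - 50.5690)/7.2800
= 12.7980/7.2800
= 1.7580

z = 1.7580


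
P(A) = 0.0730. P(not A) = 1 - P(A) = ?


P(not A) = 1 - 0.0730 = 0.9270

P(not A) = 0.9270


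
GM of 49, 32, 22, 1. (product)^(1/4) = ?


Product = 49 × 32 × 22 × 1 = 34496
GM = 34496^(1/4) = 13.6283

GM = 13.6283


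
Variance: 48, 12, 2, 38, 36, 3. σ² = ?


Mean = 23.1667
Squared deviations: 616.6944, 124.6944, 448.0278, 220.0278, 164.6944, 406.6944
Sum = 1980.8333
Variance = 1980.8333/6 = 330.1389

Variance = 330.1389


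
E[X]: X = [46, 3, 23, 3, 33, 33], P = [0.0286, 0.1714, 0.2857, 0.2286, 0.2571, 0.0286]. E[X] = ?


E[X] = 46*0.0286 + 3*0.1714 + 23*0.2857 + 3*0.2286 + 33*0.2571 + 33*0.0286
= 1.3156 + 0.5142 + 6.5711 + 0.6858 + 8.4843 + 0.9438
= 18.5148

E[X] = 18.5148


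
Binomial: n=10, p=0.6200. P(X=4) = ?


C(10,4) = 210
p^4 = 0.147763
(1-p)^6 = 0.003011
P = 210 * 0.147763 * 0.003011 = 0.0934

P(X=4) = 0.0934


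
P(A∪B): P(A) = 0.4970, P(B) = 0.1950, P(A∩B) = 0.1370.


P(A∪B) = 0.4970 + 0.1950 - 0.1370
= 0.6920 - 0.1370
= 0.5550

P(A∪B) = 0.5550


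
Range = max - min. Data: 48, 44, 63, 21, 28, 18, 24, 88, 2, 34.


Max = 88, Min = 2
Range = 88 - 2 = 86

Range = 86


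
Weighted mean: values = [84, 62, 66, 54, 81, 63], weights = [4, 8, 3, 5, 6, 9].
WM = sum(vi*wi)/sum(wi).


Numerator = 84*4 + 62*8 + 66*3 + 54*5 + 81*6 + 63*9 = 2353
Denominator = 4 + 8 + 3 + 5 + 6 + 9 = 35
WM = 2353/35 = 67.2286

WM = 67.2286


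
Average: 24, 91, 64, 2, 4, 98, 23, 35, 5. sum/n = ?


Sum = 24 + 91 + 64 + 2 + 4 + 98 + 23 + 35 + 5 = 346
n = 9
Mean = 346/9 = 38.4444

Mean = 38.4444


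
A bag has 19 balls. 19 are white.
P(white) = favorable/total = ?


P = 19/19 = 1.0000

P = 1.0000


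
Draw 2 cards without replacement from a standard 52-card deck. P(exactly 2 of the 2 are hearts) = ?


Hypergeometric: P(X=2) = C(13,2)·C(39,0) / C(52,2)
= 78 × 1 / 1326
= 78/1326 = 0.0588

P = 0.0588


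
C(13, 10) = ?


C(13,10) = 13!/(10! × 3!)
= 6227020800/(3628800 × 6)
= 286

C(13,10) = 286


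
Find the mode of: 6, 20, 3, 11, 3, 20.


Frequencies: 3:2, 6:1, 11:1, 20:2
Max frequency = 2
Mode = 3, 20

Mode = 3, 20


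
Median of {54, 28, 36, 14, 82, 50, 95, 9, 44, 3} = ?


Sorted: 3, 9, 14, 28, 36, 44, 50, 54, 82, 95
n = 10 (even)
Middle values: 36 and 44
Median = (36+44)/2 = 40.0000

Median = 40.0000


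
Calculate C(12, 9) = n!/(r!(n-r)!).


C(12,9) = 12!/(9! × 3!)
= 479001600/(362880 × 6)
= 220

C(12,9) = 220


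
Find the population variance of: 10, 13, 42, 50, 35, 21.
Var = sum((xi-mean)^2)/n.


Mean = 28.5000
Squared deviations: 342.2500, 240.2500, 182.2500, 462.2500, 42.2500, 56.2500
Sum = 1325.5000
Variance = 1325.5000/6 = 220.9167

Variance = 220.9167


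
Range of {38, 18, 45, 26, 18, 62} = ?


Max = 62, Min = 18
Range = 62 - 18 = 44

Range = 44


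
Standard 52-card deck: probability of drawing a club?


13 clubs in 52 cards
P = 13/52 = 0.2500

P = 0.2500


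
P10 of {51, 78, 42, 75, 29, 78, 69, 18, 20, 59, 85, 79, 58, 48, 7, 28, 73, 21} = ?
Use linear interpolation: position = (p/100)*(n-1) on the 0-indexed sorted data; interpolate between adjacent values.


Sorted: 7, 18, 20, 21, 28, 29, 42, 48, 51, 58, 59, 69, 73, 75, 78, 78, 79, 85
n = 18
Index = 10/100 * 17 = 1.7000
Lower = data[1] = 18, Upper = data[2] = 20
P10 = 18 + 0.7000*(2) = 19.4000

P10 = 19.4000


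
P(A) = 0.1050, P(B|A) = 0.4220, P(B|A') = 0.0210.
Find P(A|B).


P(B) = P(B|A)*P(A) + P(B|A')*P(A')
= 0.4220*0.1050 + 0.0210*0.8950
= 0.044310 + 0.018795 = 0.063105
P(A|B) = 0.044310/0.063105 = 0.7022

P(A|B) = 0.7022


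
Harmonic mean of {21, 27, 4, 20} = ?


Sum of reciprocals = 1/21 + 1/27 + 1/4 + 1/20 = 0.384656
HM = 4/0.384656 = 10.3989

HM = 10.3989


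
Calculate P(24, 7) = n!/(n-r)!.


P(24,7) = 24!/17!
= 620448401733239439360000/355687428096000
= 1744364160

P(24,7) = 1744364160


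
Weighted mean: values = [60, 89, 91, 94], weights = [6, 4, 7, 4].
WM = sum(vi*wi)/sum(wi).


Numerator = 60*6 + 89*4 + 91*7 + 94*4 = 1729
Denominator = 6 + 4 + 7 + 4 = 21
WM = 1729/21 = 82.3333

WM = 82.3333


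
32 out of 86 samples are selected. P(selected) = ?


P = 32/86 = 0.3721

P = 0.3721


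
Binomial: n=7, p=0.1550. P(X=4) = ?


C(7,4) = 35
p^4 = 0.000577
(1-p)^3 = 0.603351
P = 35 * 0.000577 * 0.603351 = 0.0122

P(X=4) = 0.0122


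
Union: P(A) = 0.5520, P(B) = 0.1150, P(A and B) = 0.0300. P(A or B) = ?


P(A∪B) = 0.5520 + 0.1150 - 0.0300
= 0.6670 - 0.0300
= 0.6370

P(A∪B) = 0.6370


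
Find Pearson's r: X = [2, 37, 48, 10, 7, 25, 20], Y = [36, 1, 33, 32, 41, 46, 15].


Mean X = 21.2857, Mean Y = 29.1429
SD X = 15.489298, SD Y = 14.574229
Cov = -84.612245
r = -84.612245/(15.489298*14.574229) = -0.3748

r = -0.3748


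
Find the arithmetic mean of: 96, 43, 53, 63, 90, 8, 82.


Sum = 96 + 43 + 53 + 63 + 90 + 8 + 82 = 435
n = 7
Mean = 435/7 = 62.1429

Mean = 62.1429


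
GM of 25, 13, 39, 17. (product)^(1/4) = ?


Product = 25 × 13 × 39 × 17 = 215475
GM = 215475^(1/4) = 21.5451

GM = 21.5451


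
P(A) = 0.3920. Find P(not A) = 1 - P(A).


P(not A) = 1 - 0.3920 = 0.6080

P(not A) = 0.6080


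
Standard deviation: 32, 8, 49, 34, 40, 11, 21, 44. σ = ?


Mean = 29.8750
Variance = 200.3594
SD = sqrt(200.3594) = 14.1548

SD = 14.1548


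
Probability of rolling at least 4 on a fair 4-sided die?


Favorable outcomes (roll ≥ 4): 1
Total outcomes = 4
P = 1/4 = 0.2500

P = 0.2500


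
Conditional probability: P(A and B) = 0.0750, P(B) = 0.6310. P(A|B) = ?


P(A|B) = 0.0750/0.6310 = 0.1189

P(A|B) = 0.1189


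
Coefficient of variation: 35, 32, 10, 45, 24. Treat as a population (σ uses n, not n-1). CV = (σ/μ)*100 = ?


Mean = 29.2000
SD = 11.7201
CV = (11.7201/29.2000)*100 = 40.1372%

CV = 40.1372%


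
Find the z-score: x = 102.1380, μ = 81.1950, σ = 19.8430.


z = (102.1380 - 81.1950)/19.8430
= 20.9430/19.8430
= 1.0554

z = 1.0554


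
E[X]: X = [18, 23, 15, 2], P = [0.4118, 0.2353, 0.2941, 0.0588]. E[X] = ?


E[X] = 18*0.4118 + 23*0.2353 + 15*0.2941 + 2*0.0588
= 7.4124 + 5.4119 + 4.4115 + 0.1176
= 17.3534

E[X] = 17.3534


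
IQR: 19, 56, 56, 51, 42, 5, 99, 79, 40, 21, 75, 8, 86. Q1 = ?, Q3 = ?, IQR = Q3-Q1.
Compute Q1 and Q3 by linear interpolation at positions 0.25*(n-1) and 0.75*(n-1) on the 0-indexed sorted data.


Sorted: 5, 8, 19, 21, 40, 42, 51, 56, 56, 75, 79, 86, 99
Q1 (25th %ile) = 21.0000
Q3 (75th %ile) = 75.0000
IQR = 75.0000 - 21.0000 = 54.0000

IQR = 54.0000


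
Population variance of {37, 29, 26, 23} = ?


Mean = 28.7500
Squared deviations: 68.0625, 0.0625, 7.5625, 33.0625
Sum = 108.7500
Variance = 108.7500/4 = 27.1875

Variance = 27.1875


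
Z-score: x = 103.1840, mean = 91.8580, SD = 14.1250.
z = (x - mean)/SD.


z = (103.1840 - 91.8580)/14.1250
= 11.3260/14.1250
= 0.8018

z = 0.8018


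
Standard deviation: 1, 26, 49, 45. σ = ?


Mean = 30.2500
Variance = 360.6875
SD = sqrt(360.6875) = 18.9918

SD = 18.9918


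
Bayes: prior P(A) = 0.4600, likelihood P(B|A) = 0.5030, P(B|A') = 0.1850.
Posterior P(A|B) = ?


P(B) = P(B|A)*P(A) + P(B|A')*P(A')
= 0.5030*0.4600 + 0.1850*0.5400
= 0.231380 + 0.099900 = 0.331280
P(A|B) = 0.231380/0.331280 = 0.6984

P(A|B) = 0.6984


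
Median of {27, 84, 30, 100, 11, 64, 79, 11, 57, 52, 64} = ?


Sorted: 11, 11, 27, 30, 52, 57, 64, 64, 79, 84, 100
n = 11 (odd)
Middle value = 57

Median = 57


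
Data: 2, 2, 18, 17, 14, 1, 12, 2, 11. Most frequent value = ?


Frequencies: 1:1, 2:3, 11:1, 12:1, 14:1, 17:1, 18:1
Max frequency = 3
Mode = 2

Mode = 2


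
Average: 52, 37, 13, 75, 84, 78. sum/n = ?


Sum = 52 + 37 + 13 + 75 + 84 + 78 = 339
n = 6
Mean = 339/6 = 56.5000

Mean = 56.5000


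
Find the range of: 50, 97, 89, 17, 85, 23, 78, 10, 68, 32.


Max = 97, Min = 10
Range = 97 - 10 = 87

Range = 87


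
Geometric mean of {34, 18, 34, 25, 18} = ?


Product = 34 × 18 × 34 × 25 × 18 = 9363600
GM = 9363600^(1/5) = 24.7907

GM = 24.7907


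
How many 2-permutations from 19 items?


P(19,2) = 19!/17!
= 121645100408832000/355687428096000
= 342

P(19,2) = 342


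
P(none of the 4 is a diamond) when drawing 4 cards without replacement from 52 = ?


P(no diamonds) = (39/52) × (38/51) × (37/50) × (36/49)
= 0.3038

P = 0.3038


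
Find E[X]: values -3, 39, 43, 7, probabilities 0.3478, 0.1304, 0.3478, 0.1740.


E[X] = -3*0.3478 + 39*0.1304 + 43*0.3478 + 7*0.1740
= -1.0434 + 5.0856 + 14.9554 + 1.2180
= 20.2156

E[X] = 20.2156


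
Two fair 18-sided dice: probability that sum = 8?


Total outcomes = 18×18 = 324
Favorable (sum = 8): 7
P = 7/324 = 0.0216

P = 0.0216


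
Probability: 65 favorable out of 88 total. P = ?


P = 65/88 = 0.7386

P = 0.7386


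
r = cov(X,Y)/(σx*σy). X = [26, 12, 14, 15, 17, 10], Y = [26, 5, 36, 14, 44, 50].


Mean X = 15.6667, Mean Y = 29.1667
SD X = 5.120764, SD Y = 15.941734
Cov = -7.277778
r = -7.277778/(5.120764*15.941734) = -0.0892

r = -0.0892


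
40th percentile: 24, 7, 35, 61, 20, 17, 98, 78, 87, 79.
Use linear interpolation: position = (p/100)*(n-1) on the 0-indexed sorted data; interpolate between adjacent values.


Sorted: 7, 17, 20, 24, 35, 61, 78, 79, 87, 98
n = 10
Index = 40/100 * 9 = 3.6000
Lower = data[3] = 24, Upper = data[4] = 35
P40 = 24 + 0.6000*(11) = 30.6000

P40 = 30.6000


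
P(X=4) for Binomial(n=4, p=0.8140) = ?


C(4,4) = 1
p^4 = 0.439033
(1-p)^0 = 1.000000
P = 1 * 0.439033 * 1.000000 = 0.4390

P(X=4) = 0.4390


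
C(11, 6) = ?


C(11,6) = 11!/(6! × 5!)
= 39916800/(720 × 120)
= 462

C(11,6) = 462


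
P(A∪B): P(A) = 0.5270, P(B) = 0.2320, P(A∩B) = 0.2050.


P(A∪B) = 0.5270 + 0.2320 - 0.2050
= 0.7590 - 0.2050
= 0.5540

P(A∪B) = 0.5540


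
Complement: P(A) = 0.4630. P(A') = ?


P(not A) = 1 - 0.4630 = 0.5370

P(not A) = 0.5370


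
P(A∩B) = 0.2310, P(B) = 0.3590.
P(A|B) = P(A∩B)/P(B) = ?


P(A|B) = 0.2310/0.3590 = 0.6435

P(A|B) = 0.6435


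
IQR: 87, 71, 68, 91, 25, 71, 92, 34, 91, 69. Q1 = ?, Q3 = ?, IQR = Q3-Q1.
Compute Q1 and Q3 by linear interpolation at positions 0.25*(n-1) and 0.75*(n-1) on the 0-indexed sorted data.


Sorted: 25, 34, 68, 69, 71, 71, 87, 91, 91, 92
Q1 (25th %ile) = 68.2500
Q3 (75th %ile) = 90.0000
IQR = 90.0000 - 68.2500 = 21.7500

IQR = 21.7500


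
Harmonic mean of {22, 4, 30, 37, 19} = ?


Sum of reciprocals = 1/22 + 1/4 + 1/30 + 1/37 + 1/19 = 0.408446
HM = 5/0.408446 = 12.2415

HM = 12.2415


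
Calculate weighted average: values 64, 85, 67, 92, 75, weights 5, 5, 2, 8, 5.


Numerator = 64*5 + 85*5 + 67*2 + 92*8 + 75*5 = 1990
Denominator = 5 + 5 + 2 + 8 + 5 = 25
WM = 1990/25 = 79.6000

WM = 79.6000


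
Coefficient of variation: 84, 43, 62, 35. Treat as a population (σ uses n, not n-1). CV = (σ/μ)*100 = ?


Mean = 56.0000
SD = 18.9077
CV = (18.9077/56.0000)*100 = 33.7637%

CV = 33.7637%


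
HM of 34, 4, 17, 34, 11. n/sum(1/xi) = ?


Sum of reciprocals = 1/34 + 1/4 + 1/17 + 1/34 + 1/11 = 0.458556
HM = 5/0.458556 = 10.9038

HM = 10.9038


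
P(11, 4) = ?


P(11,4) = 11!/7!
= 39916800/5040
= 7920

P(11,4) = 7920


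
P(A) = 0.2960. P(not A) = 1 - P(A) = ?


P(not A) = 1 - 0.2960 = 0.7040

P(not A) = 0.7040


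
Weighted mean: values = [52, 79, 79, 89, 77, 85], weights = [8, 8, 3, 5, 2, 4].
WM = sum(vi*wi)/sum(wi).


Numerator = 52*8 + 79*8 + 79*3 + 89*5 + 77*2 + 85*4 = 2224
Denominator = 8 + 8 + 3 + 5 + 2 + 4 = 30
WM = 2224/30 = 74.1333

WM = 74.1333


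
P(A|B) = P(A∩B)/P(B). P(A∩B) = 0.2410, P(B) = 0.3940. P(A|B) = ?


P(A|B) = 0.2410/0.3940 = 0.6117

P(A|B) = 0.6117


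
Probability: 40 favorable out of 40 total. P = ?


P = 40/40 = 1.0000

P = 1.0000


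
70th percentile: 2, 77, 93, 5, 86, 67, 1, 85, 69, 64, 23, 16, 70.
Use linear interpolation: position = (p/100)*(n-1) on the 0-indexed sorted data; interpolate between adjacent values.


Sorted: 1, 2, 5, 16, 23, 64, 67, 69, 70, 77, 85, 86, 93
n = 13
Index = 70/100 * 12 = 8.4000
Lower = data[8] = 70, Upper = data[9] = 77
P70 = 70 + 0.4000*(7) = 72.8000

P70 = 72.8000


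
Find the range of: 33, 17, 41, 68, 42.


Max = 68, Min = 17
Range = 68 - 17 = 51

Range = 51


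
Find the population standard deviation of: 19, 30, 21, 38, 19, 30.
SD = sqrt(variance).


Mean = 26.1667
Variance = 49.8056
SD = sqrt(49.8056) = 7.0573

SD = 7.0573


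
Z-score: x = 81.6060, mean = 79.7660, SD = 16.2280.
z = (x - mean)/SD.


z = (81.6060 - 79.7660)/16.2280
= 1.8400/16.2280
= 0.1134

z = 0.1134


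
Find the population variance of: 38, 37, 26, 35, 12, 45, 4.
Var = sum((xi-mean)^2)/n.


Mean = 28.1429
Squared deviations: 97.1633, 78.4490, 4.5918, 47.0204, 260.5918, 284.1633, 582.8776
Sum = 1354.8571
Variance = 1354.8571/7 = 193.5510

Variance = 193.5510


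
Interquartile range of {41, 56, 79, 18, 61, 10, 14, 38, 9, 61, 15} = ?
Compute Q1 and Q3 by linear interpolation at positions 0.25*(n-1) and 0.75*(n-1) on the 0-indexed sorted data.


Sorted: 9, 10, 14, 15, 18, 38, 41, 56, 61, 61, 79
Q1 (25th %ile) = 14.5000
Q3 (75th %ile) = 58.5000
IQR = 58.5000 - 14.5000 = 44.0000

IQR = 44.0000


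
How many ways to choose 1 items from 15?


C(15,1) = 15!/(1! × 14!)
= 1307674368000/(1 × 87178291200)
= 15

C(15,1) = 15


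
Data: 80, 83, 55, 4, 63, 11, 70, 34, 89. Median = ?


Sorted: 4, 11, 34, 55, 63, 70, 80, 83, 89
n = 9 (odd)
Middle value = 63

Median = 63


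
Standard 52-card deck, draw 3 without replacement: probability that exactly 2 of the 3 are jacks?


Hypergeometric: P(X=2) = C(4,2)·C(48,1) / C(52,3)
= 6 × 48 / 22100
= 288/22100 = 0.0130

P = 0.0130


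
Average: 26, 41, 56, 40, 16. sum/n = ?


Sum = 26 + 41 + 56 + 40 + 16 = 179
n = 5
Mean = 179/5 = 35.8000

Mean = 35.8000


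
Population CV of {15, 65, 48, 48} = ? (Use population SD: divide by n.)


Mean = 44.0000
SD = 18.1246
CV = (18.1246/44.0000)*100 = 41.1922%

CV = 41.1922%


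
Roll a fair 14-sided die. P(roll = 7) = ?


Favorable outcomes (roll = 7): 1
Total outcomes = 14
P = 1/14 = 0.0714

P = 0.0714


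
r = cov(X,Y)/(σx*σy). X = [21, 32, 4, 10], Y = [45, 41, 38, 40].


Mean X = 16.7500, Mean Y = 41.0000
SD X = 10.709225, SD Y = 2.549510
Cov = 15.500000
r = 15.500000/(10.709225*2.549510) = 0.5677

r = 0.5677


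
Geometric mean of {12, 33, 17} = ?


Product = 12 × 33 × 17 = 6732
GM = 6732^(1/3) = 18.8820

GM = 18.8820


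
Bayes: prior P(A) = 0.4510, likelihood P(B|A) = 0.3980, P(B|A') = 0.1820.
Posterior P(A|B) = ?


P(B) = P(B|A)*P(A) + P(B|A')*P(A')
= 0.3980*0.4510 + 0.1820*0.5490
= 0.179498 + 0.099918 = 0.279416
P(A|B) = 0.179498/0.279416 = 0.6424

P(A|B) = 0.6424


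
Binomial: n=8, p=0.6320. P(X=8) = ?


C(8,8) = 1
p^8 = 0.025453
(1-p)^0 = 1.000000
P = 1 * 0.025453 * 1.000000 = 0.0255

P(X=8) = 0.0255


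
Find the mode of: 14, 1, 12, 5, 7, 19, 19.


Frequencies: 1:1, 5:1, 7:1, 12:1, 14:1, 19:2
Max frequency = 2
Mode = 19

Mode = 19


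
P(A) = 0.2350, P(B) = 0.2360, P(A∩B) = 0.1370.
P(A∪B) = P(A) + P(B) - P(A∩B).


P(A∪B) = 0.2350 + 0.2360 - 0.1370
= 0.4710 - 0.1370
= 0.3340

P(A∪B) = 0.3340


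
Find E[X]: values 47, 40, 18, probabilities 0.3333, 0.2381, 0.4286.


E[X] = 47*0.3333 + 40*0.2381 + 18*0.4286
= 15.6651 + 9.5240 + 7.7148
= 32.9039

E[X] = 32.9039


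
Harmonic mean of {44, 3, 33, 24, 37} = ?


Sum of reciprocals = 1/44 + 1/3 + 1/33 + 1/24 + 1/37 = 0.455057
HM = 5/0.455057 = 10.9876

HM = 10.9876


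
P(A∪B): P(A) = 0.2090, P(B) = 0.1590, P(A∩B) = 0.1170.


P(A∪B) = 0.2090 + 0.1590 - 0.1170
= 0.3680 - 0.1170
= 0.2510

P(A∪B) = 0.2510


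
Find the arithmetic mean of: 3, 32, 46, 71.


Sum = 3 + 32 + 46 + 71 = 152
n = 4
Mean = 152/4 = 38.0000

Mean = 38.0000


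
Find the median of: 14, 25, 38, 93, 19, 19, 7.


Sorted: 7, 14, 19, 19, 25, 38, 93
n = 7 (odd)
Middle value = 19

Median = 19


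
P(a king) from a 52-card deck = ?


4 kings in 52 cards
P = 4/52 = 0.0769

P = 0.0769


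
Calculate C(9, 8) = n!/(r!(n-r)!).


C(9,8) = 9!/(8! × 1!)
= 362880/(40320 × 1)
= 9

C(9,8) = 9


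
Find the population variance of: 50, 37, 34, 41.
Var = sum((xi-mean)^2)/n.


Mean = 40.5000
Squared deviations: 90.2500, 12.2500, 42.2500, 0.2500
Sum = 145.0000
Variance = 145.0000/4 = 36.2500

Variance = 36.2500


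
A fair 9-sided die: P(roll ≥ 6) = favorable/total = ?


Favorable outcomes (roll ≥ 6): 4
Total outcomes = 9
P = 4/9 = 0.4444

P = 0.4444


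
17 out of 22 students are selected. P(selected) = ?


P = 17/22 = 0.7727

P = 0.7727


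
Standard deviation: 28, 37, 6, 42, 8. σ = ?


Mean = 24.2000
Variance = 217.7600
SD = sqrt(217.7600) = 14.7567

SD = 14.7567


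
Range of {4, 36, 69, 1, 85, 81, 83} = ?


Max = 85, Min = 1
Range = 85 - 1 = 84

Range = 84


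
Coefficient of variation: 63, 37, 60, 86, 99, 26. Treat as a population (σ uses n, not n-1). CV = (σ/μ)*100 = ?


Mean = 61.8333
SD = 25.3996
CV = (25.3996/61.8333)*100 = 41.0775%

CV = 41.0775%


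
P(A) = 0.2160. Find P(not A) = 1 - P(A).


P(not A) = 1 - 0.2160 = 0.7840

P(not A) = 0.7840


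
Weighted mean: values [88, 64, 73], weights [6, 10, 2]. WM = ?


Numerator = 88*6 + 64*10 + 73*2 = 1314
Denominator = 6 + 10 + 2 = 18
WM = 1314/18 = 73.0000

WM = 73.0000


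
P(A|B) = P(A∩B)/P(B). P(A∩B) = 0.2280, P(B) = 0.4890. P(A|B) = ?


P(A|B) = 0.2280/0.4890 = 0.4663

P(A|B) = 0.4663


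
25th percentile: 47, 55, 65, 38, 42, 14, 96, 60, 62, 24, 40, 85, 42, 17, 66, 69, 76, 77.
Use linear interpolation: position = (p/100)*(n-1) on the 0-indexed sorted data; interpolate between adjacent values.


Sorted: 14, 17, 24, 38, 40, 42, 42, 47, 55, 60, 62, 65, 66, 69, 76, 77, 85, 96
n = 18
Index = 25/100 * 17 = 4.2500
Lower = data[4] = 40, Upper = data[5] = 42
P25 = 40 + 0.2500*(2) = 40.5000

P25 = 40.5000


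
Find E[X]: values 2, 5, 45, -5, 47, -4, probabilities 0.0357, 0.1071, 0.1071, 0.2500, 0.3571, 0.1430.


E[X] = 2*0.0357 + 5*0.1071 + 45*0.1071 - 5*0.2500 + 47*0.3571 - 4*0.1430
= 0.0714 + 0.5355 + 4.8195 - 1.2500 + 16.7837 - 0.5720
= 20.3881

E[X] = 20.3881


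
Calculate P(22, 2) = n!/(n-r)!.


P(22,2) = 22!/20!
= 1124000727777607680000/2432902008176640000
= 462

P(22,2) = 462


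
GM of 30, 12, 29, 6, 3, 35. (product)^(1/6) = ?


Product = 30 × 12 × 29 × 6 × 3 × 35 = 6577200
GM = 6577200^(1/6) = 13.6880

GM = 13.6880


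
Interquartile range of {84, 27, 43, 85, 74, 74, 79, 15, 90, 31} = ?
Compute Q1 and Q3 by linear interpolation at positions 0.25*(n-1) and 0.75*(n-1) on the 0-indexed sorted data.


Sorted: 15, 27, 31, 43, 74, 74, 79, 84, 85, 90
Q1 (25th %ile) = 34.0000
Q3 (75th %ile) = 82.7500
IQR = 82.7500 - 34.0000 = 48.7500

IQR = 48.7500


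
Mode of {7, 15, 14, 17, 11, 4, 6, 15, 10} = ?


Frequencies: 4:1, 6:1, 7:1, 10:1, 11:1, 14:1, 15:2, 17:1
Max frequency = 2
Mode = 15

Mode = 15


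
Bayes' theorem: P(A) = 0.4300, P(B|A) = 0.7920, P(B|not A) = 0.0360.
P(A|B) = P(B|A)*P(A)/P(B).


P(B) = P(B|A)*P(A) + P(B|A')*P(A')
= 0.7920*0.4300 + 0.0360*0.5700
= 0.340560 + 0.020520 = 0.361080
P(A|B) = 0.340560/0.361080 = 0.9432

P(A|B) = 0.9432


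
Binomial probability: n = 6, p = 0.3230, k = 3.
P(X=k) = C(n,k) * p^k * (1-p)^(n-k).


C(6,3) = 20
p^3 = 0.033698
(1-p)^3 = 0.310289
P = 20 * 0.033698 * 0.310289 = 0.2091

P(X=3) = 0.2091


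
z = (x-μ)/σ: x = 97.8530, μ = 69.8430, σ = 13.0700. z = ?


z = (97.8530 - 69.8430)/13.0700
= 28.0100/13.0700
= 2.1431

z = 2.1431


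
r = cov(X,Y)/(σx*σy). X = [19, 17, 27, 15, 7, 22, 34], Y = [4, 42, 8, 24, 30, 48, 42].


Mean X = 20.1429, Mean Y = 28.2857
SD X = 8.043250, SD Y = 15.979579
Cov = 10.244898
r = 10.244898/(8.043250*15.979579) = 0.0797

r = 0.0797


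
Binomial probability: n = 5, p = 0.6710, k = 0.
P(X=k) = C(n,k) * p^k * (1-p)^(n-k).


C(5,0) = 1
p^0 = 1.000000
(1-p)^5 = 0.003855
P = 1 * 1.000000 * 0.003855 = 0.0039

P(X=0) = 0.0039


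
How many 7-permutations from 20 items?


P(20,7) = 20!/13!
= 2432902008176640000/6227020800
= 390700800

P(20,7) = 390700800


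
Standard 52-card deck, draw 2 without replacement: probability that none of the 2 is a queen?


P(no queens) = (48/52) × (47/51)
= 0.8507

P = 0.8507


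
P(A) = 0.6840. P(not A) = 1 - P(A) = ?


P(not A) = 1 - 0.6840 = 0.3160

P(not A) = 0.3160


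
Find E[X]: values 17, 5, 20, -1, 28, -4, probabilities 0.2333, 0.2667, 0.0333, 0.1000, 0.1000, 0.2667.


E[X] = 17*0.2333 + 5*0.2667 + 20*0.0333 - 1*0.1000 + 28*0.1000 - 4*0.2667
= 3.9661 + 1.3335 + 0.6660 - 0.1000 + 2.8000 - 1.0668
= 7.5988

E[X] = 7.5988


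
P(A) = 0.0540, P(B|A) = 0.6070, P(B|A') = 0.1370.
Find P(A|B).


P(B) = P(B|A)*P(A) + P(B|A')*P(A')
= 0.6070*0.0540 + 0.1370*0.9460
= 0.032778 + 0.129602 = 0.162380
P(A|B) = 0.032778/0.162380 = 0.2019

P(A|B) = 0.2019


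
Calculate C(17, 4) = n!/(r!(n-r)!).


C(17,4) = 17!/(4! × 13!)
= 355687428096000/(24 × 6227020800)
= 2380

C(17,4) = 2380


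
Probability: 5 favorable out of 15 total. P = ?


P = 5/15 = 0.3333

P = 0.3333


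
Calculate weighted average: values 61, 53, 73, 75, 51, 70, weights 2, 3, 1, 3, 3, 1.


Numerator = 61*2 + 53*3 + 73*1 + 75*3 + 51*3 + 70*1 = 802
Denominator = 2 + 3 + 1 + 3 + 3 + 1 = 13
WM = 802/13 = 61.6923

WM = 61.6923


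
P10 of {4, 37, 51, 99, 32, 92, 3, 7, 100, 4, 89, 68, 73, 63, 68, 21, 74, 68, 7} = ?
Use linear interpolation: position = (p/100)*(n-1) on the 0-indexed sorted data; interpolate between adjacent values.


Sorted: 3, 4, 4, 7, 7, 21, 32, 37, 51, 63, 68, 68, 68, 73, 74, 89, 92, 99, 100
n = 19
Index = 10/100 * 18 = 1.8000
Lower = data[1] = 4, Upper = data[2] = 4
P10 = 4 + 0.8000*(0) = 4.0000

P10 = 4.0000


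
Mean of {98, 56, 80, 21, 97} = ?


Sum = 98 + 56 + 80 + 21 + 97 = 352
n = 5
Mean = 352/5 = 70.4000

Mean = 70.4000


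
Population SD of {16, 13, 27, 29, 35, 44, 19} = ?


Mean = 26.1429
Variance = 104.6939
SD = sqrt(104.6939) = 10.2320

SD = 10.2320


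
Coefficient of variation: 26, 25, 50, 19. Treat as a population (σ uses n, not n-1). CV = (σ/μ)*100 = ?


Mean = 30.0000
SD = 11.8533
CV = (11.8533/30.0000)*100 = 39.5109%

CV = 39.5109%
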